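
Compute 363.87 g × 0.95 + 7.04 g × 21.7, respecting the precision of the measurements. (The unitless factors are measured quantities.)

5.0 × 10² g

363.87 × 0.95 = 345.6765 → 3.5 × 10² g (2 s.f., last digit at the 10^1 place).
7.04 × 21.7 = 152.768 → 1.53 × 10² g (3 s.f., last digit at the 10^0 place).
Sum: 498.4445 g; keep the coarser place, 10^1.
Result: 5.0 × 10² g.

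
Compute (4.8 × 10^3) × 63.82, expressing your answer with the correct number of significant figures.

3.1 × 10^5

(4.8 × 10^3) × 63.82 = 306336
Multiplication/division keeps the fewest significant figures: 4.8 × 10^3 → 2 s.f., 63.82 → 4 s.f.; limit is 2.
Rounded to 2 significant figures: 3.1 × 10^5.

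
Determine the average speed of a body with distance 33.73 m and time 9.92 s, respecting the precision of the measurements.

3.40 m/s

average speed = 33.73 m ÷ 9.92 s = 3.4002016129… m/s.
33.73 has 4 significant figures; 9.92 has 3.
Division/multiplication keeps the fewest: 3 significant figures.
Rounded: 3.40 m/s.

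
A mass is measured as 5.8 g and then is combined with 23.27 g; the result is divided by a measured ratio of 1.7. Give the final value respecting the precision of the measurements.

17 g

5.8 g + 23.27 g = 29.07 g; the sum is limited to 1 decimal place (3 s.f.).
Carrying full precision, 29.07 ÷ 1.7 = 17.1 g; 1.7 has 2 s.f., so the result keeps min(3, 2) = 2 s.f.
Rounded to 2 significant figures: 17 g.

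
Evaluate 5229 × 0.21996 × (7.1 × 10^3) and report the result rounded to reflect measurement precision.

5229 × 0.21996 × (7.1 × 10^3) = 8166212.964
Multiplication/division keeps the fewest significant figures: 5229 → 4 s.f., 0.21996 → 5 s.f., 7.1 × 10^3 → 2 s.f.; limit is 2.
Rounded to 2 significant figures: 8.2 × 10^6.

8.2 × 10^6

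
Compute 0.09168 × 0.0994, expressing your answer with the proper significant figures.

0.09168 × 0.0994 = 0.009112992
Multiplication/division keeps the fewest significant figures: 0.09168 → 4 s.f., 0.0994 → 3 s.f.; limit is 3.
Rounded to 3 significant figures: 9.11 × 10⁻³.

9.11 × 10⁻³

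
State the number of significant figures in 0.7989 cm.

0.7989: leading zeros are not significant.

4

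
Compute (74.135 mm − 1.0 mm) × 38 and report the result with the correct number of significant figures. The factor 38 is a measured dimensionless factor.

2.8 × 10^3 mm

74.135 mm − 1.0 mm = 73.135 mm; the difference is limited to 1 decimal place (3 s.f.).
Carrying full precision, 73.135 × 38 = 2779.13 mm; 38 has 2 s.f., so the result keeps min(3, 2) = 2 s.f.
Rounded to 2 significant figures: 2.8 × 10^3 mm.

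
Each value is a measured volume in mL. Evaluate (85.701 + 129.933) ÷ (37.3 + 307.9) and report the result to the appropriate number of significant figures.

0.6247

85.701 + 129.933 = 215.634, limited to 3 d.p. → 6 s.f.; 37.3 + 307.9 = 345.2, limited to 1 d.p. → 4 s.f.
Carrying full precision, 215.634 ÷ 345.2 = 0.62466396292…; keep min(6, 4) = 4 s.f.
Rounded to 4 significant figures: 0.6247.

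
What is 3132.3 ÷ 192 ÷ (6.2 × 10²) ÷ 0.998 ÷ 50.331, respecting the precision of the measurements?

3132.3 ÷ 192 ÷ (6.2 × 10²) ÷ 0.998 ÷ 50.331 = 0.000523846843958…
Multiplication/division keeps the fewest significant figures: 3132.3 → 5 s.f., 192 → 3 s.f., 6.2 × 10² → 2 s.f., 0.998 → 3 s.f., 50.331 → 5 s.f.; limit is 2.
Rounded to 2 significant figures: 5.2 × 10⁻⁴.

5.2 × 10⁻⁴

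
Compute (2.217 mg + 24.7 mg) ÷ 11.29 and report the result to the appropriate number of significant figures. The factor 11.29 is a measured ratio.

2.217 mg + 24.7 mg = 26.917 mg; the sum is limited to 1 decimal place (3 s.f.).
Carrying full precision, 26.917 ÷ 11.29 = 2.38414526129… mg; 11.29 has 4 s.f., so the result keeps min(3, 4) = 3 s.f.
Rounded to 3 significant figures: 2.38 mg.

2.38 mg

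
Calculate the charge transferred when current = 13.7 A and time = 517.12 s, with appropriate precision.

7.08 × 10³ C

charge transferred = 13.7 A × 517.12 s = 7084.544 C.
13.7 has 3 significant figures; 517.12 has 5.
Division/multiplication keeps the fewest: 3 significant figures.
Rounded: 7.08 × 10³ C.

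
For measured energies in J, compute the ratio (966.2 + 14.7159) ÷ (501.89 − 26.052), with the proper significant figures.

966.2 + 14.7159 = 980.9159, limited to 1 d.p. → 4 s.f.; 501.89 − 26.052 = 475.838, limited to 2 d.p. → 5 s.f.
Carrying full precision, 980.9159 ÷ 475.838 = 2.06144927475…; keep min(4, 5) = 4 s.f.
Rounded to 4 significant figures: 2.061.

2.061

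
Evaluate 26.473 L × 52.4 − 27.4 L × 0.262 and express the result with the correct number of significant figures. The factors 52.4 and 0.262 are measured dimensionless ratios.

1.38 × 10³ L

26.473 × 52.4 = 1387.1852 → 1.39 × 10³ L (3 s.f., last digit at the 10^1 place).
27.4 × 0.262 = 7.1788 → 7.18 L (3 s.f., last digit at the 10^-2 place).
Difference: 1380.0064 L; keep the coarser place, 10^1.
Result: 1.38 × 10³ L.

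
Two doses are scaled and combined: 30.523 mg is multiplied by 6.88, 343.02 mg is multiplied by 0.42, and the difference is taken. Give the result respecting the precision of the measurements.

7 × 10¹ mg

30.523 × 6.88 = 209.99824 → 210. mg (3 s.f., last digit at the 10^0 place).
343.02 × 0.42 = 144.0684 → 1.4 × 10² mg (2 s.f., last digit at the 10^1 place).
Difference: 65.92984 mg; keep the coarser place, 10^1.
Result: 7 × 10¹ mg.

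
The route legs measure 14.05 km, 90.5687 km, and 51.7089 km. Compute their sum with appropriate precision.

14.05 km + 90.5687 km + 51.7089 km = 156.3276 km.
Addition/subtraction keeps the fewest decimal places: 14.05 → 2 decimal places, 90.5687 → 4 decimal places, 51.7089 → 4 decimal places; limit is 2.
Rounded to 2 decimal places: 156.33 km.

156.33 km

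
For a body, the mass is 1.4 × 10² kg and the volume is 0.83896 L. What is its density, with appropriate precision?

density = 1.4 × 10² kg ÷ 0.83896 L = 166.87327167… kg/L.
1.4 × 10² has 2 significant figures; 0.83896 has 5.
Division/multiplication keeps the fewest: 2 significant figures.
Rounded: 1.7 × 10² kg/L.

1.7 × 10² kg/L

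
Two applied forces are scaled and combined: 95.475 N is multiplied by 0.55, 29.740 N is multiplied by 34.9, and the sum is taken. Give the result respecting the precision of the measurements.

95.475 × 0.55 = 52.51125 → 53 N (2 s.f., last digit at the 10^0 place).
29.740 × 34.9 = 1037.926 → 1.04 × 10³ N (3 s.f., last digit at the 10^1 place).
Sum: 1090.43725 N; keep the coarser place, 10^1.
Result: 1.09 × 10³ N.

1.09 × 10³ N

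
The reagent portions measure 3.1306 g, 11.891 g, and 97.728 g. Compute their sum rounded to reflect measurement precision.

112.750 g

3.1306 g + 11.891 g + 97.728 g = 112.7496 g.
Addition/subtraction keeps the fewest decimal places: 3.1306 → 4 decimal places, 11.891 → 3 decimal places, 97.728 → 3 decimal places; limit is 3.
Rounded to 3 decimal places: 112.750 g.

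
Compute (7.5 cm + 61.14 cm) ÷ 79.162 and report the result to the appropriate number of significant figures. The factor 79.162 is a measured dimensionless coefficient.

0.867 cm

7.5 cm + 61.14 cm = 68.64 cm; the sum is limited to 1 decimal place (3 s.f.).
Carrying full precision, 68.64 ÷ 79.162 = 0.86708269119… cm; 79.162 has 5 s.f., so the result keeps min(3, 5) = 3 s.f.
Rounded to 3 significant figures: 0.867 cm.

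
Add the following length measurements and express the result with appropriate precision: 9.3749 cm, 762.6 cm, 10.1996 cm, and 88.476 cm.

8.707 × 10² cm

9.3749 cm + 762.6 cm + 10.1996 cm + 88.476 cm = 870.6505 cm.
Addition/subtraction keeps the fewest decimal places: 9.3749 → 4 decimal places, 762.6 → 1 decimal place, 10.1996 → 4 decimal places, 88.476 → 3 decimal places; limit is 1.
Rounded to 1 decimal place: 8.707 × 10² cm.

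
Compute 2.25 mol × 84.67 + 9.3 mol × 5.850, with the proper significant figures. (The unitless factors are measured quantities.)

2.25 × 84.67 = 190.5075 → 191 mol (3 s.f., last digit at the 10^0 place).
9.3 × 5.850 = 54.405 → 54 mol (2 s.f., last digit at the 10^0 place).
Sum: 244.9125 mol; keep the coarser place, 10^0.
Result: 245 mol.

245 mol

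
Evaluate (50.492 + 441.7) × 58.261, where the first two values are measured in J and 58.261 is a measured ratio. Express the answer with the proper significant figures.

2.868 × 10^4 J

50.492 J + 441.7 J = 492.192 J; the sum is limited to 1 decimal place (4 s.f.).
Carrying full precision, 492.192 × 58.261 = 28675.598112 J; 58.261 has 5 s.f., so the result keeps min(4, 5) = 4 s.f.
Rounded to 4 significant figures: 2.868 × 10^4 J.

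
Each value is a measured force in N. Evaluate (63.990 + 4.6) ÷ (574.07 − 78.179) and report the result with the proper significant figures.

63.990 + 4.6 = 68.590, limited to 1 d.p. → 3 s.f.; 574.07 − 78.179 = 495.891, limited to 2 d.p. → 5 s.f.
Carrying full precision, 68.590 ÷ 495.891 = 0.13831668653…; keep min(3, 5) = 3 s.f.
Rounded to 3 significant figures: 0.138.

0.138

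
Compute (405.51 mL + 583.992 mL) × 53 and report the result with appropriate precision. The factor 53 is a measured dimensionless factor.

405.51 mL + 583.992 mL = 989.502 mL; the sum is limited to 2 decimal places (5 s.f.).
Carrying full precision, 989.502 × 53 = 52443.606 mL; 53 has 2 s.f., so the result keeps min(5, 2) = 2 s.f.
Rounded to 2 significant figures: 5.2 × 10^4 mL.

5.2 × 10^4 mL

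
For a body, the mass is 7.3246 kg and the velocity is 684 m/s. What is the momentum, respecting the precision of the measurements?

momentum = 7.3246 kg × 684 m/s = 5010.0264 kg·m/s.
7.3246 has 5 significant figures; 684 has 3.
Division/multiplication keeps the fewest: 3 significant figures.
Rounded: 5.01 × 10³ kg·m/s.

5.01 × 10³ kg·m/s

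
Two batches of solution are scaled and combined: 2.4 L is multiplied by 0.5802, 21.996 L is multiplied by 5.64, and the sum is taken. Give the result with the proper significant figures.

2.4 × 0.5802 = 1.39248 → 1.4 L (2 s.f., last digit at the 10^-1 place).
21.996 × 5.64 = 124.05744 → 124 L (3 s.f., last digit at the 10^0 place).
Sum: 125.44992 L; keep the coarser place, 10^0.
Result: 125 L.

125 L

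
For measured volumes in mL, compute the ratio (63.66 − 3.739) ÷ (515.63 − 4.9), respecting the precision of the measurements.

63.66 − 3.739 = 59.921, limited to 2 d.p. → 4 s.f.; 515.63 − 4.9 = 510.73, limited to 1 d.p. → 4 s.f.
Carrying full precision, 59.921 ÷ 510.73 = 0.117324222192…; keep min(4, 4) = 4 s.f.
Rounded to 4 significant figures: 0.1173.

0.1173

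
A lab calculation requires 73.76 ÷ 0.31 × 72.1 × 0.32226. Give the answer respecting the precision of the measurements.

73.76 ÷ 0.31 × 72.1 × 0.32226 = 5528.41811923…
Multiplication/division keeps the fewest significant figures: 73.76 → 4 s.f., 0.31 → 2 s.f., 72.1 → 3 s.f., 0.32226 → 5 s.f.; limit is 2.
Rounded to 2 significant figures: 5.5 × 10³.

5.5 × 10³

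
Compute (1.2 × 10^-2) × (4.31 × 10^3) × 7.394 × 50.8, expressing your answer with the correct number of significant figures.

(1.2 × 10^-2) × (4.31 × 10^3) × 7.394 × 50.8 = 19426.818144
Multiplication/division keeps the fewest significant figures: 1.2 × 10^-2 → 2 s.f., 4.31 × 10^3 → 3 s.f., 7.394 → 4 s.f., 50.8 → 3 s.f.; limit is 2.
Rounded to 2 significant figures: 1.9 × 10^4.

1.9 × 10^4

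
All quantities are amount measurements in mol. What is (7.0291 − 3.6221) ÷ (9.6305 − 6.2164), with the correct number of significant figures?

0.99792

7.0291 − 3.6221 = 3.4070, limited to 4 d.p. → 5 s.f.; 9.6305 − 6.2164 = 3.4141, limited to 4 d.p. → 5 s.f.
Carrying full precision, 3.4070 ÷ 3.4141 = 0.997920388975…; keep min(5, 5) = 5 s.f.
Rounded to 5 significant figures: 0.99792.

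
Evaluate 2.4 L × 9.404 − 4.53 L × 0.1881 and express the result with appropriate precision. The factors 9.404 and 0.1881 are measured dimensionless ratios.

22 L

2.4 × 9.404 = 22.5696 → 23 L (2 s.f., last digit at the 10^0 place).
4.53 × 0.1881 = 0.852093 → 8.52 × 10^-1 L (3 s.f., last digit at the 10^-3 place).
Difference: 21.717507 L; keep the coarser place, 10^0.
Result: 22 L.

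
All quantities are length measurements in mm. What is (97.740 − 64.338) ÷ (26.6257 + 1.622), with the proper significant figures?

1.1825

97.740 − 64.338 = 33.402, limited to 3 d.p. → 5 s.f.; 26.6257 + 1.622 = 28.2477, limited to 3 d.p. → 5 s.f.
Carrying full precision, 33.402 ÷ 28.2477 = 1.18246795314…; keep min(5, 5) = 5 s.f.
Rounded to 5 significant figures: 1.1825.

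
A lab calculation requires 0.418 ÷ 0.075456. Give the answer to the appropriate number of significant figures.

5.54

0.418 ÷ 0.075456 = 5.53965224767…
Multiplication/division keeps the fewest significant figures: 0.418 → 3 s.f., 0.075456 → 5 s.f.; limit is 3.
Rounded to 3 significant figures: 5.54.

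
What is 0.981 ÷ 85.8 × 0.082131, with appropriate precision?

0.981 ÷ 85.8 × 0.082131 = 0.000939050244755…
Multiplication/division keeps the fewest significant figures: 0.981 → 3 s.f., 85.8 → 3 s.f., 0.082131 → 5 s.f.; limit is 3.
Rounded to 3 significant figures: 9.39 × 10^-4.

9.39 × 10^-4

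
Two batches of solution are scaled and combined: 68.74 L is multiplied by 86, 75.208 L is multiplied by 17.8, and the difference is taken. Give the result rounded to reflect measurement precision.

68.74 × 86 = 5911.64 → 5.9 × 10^3 L (2 s.f., last digit at the 10^2 place).
75.208 × 17.8 = 1338.7024 → 1.34 × 10^3 L (3 s.f., last digit at the 10^1 place).
Difference: 4572.9376 L; keep the coarser place, 10^2.
Result: 4.6 × 10^3 L.

4.6 × 10^3 L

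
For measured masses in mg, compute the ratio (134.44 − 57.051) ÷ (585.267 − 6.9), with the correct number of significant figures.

134.44 − 57.051 = 77.389, limited to 2 d.p. → 4 s.f.; 585.267 − 6.9 = 578.367, limited to 1 d.p. → 4 s.f.
Carrying full precision, 77.389 ÷ 578.367 = 0.133806043567…; keep min(4, 4) = 4 s.f.
Rounded to 4 significant figures: 1.338 × 10⁻¹.

1.338 × 10⁻¹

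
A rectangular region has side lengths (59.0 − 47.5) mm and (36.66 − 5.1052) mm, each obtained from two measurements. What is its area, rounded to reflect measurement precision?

59.0 − 47.5 = 11.5, limited to 1 d.p. → 3 s.f.; 36.66 − 5.1052 = 31.5548, limited to 2 d.p. → 4 s.f.
Carrying full precision, 11.5 × 31.5548 = 362.8802; keep min(3, 4) = 3 s.f.
Rounded to 3 significant figures: 363 mm².

363 mm²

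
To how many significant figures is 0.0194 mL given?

3

0.0194: leading zeros are not significant.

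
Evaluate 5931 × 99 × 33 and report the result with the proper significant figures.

5931 × 99 × 33 = 19376577
Multiplication/division keeps the fewest significant figures: 5931 → 4 s.f., 99 → 2 s.f., 33 → 2 s.f.; limit is 2.
Rounded to 2 significant figures: 1.9 × 10^7.

1.9 × 10^7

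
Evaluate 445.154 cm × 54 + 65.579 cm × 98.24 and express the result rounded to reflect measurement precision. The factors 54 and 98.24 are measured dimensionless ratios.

445.154 × 54 = 24038.316 → 2.4 × 10⁴ cm (2 s.f., last digit at the 10^3 place).
65.579 × 98.24 = 6442.48096 → 6442 cm (4 s.f., last digit at the 10^0 place).
Sum: 30480.79696 cm; keep the coarser place, 10^3.
Result: 3.0 × 10⁴ cm.

3.0 × 10⁴ cm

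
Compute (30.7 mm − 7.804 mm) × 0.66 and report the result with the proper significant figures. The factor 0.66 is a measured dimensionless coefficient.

15 mm

30.7 mm − 7.804 mm = 22.896 mm; the difference is limited to 1 decimal place (3 s.f.).
Carrying full precision, 22.896 × 0.66 = 15.11136 mm; 0.66 has 2 s.f., so the result keeps min(3, 2) = 2 s.f.
Rounded to 2 significant figures: 15 mm.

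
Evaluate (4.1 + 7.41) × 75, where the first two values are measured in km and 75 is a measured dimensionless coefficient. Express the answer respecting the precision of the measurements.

4.1 km + 7.41 km = 11.51 km; the sum is limited to 1 decimal place (3 s.f.).
Carrying full precision, 11.51 × 75 = 863.25 km; 75 has 2 s.f., so the result keeps min(3, 2) = 2 s.f.
Rounded to 2 significant figures: 8.6 × 10² km.

8.6 × 10² km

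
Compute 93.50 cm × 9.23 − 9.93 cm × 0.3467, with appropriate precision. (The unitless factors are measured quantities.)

93.50 × 9.23 = 863.005 → 863 cm (3 s.f., last digit at the 10^0 place).
9.93 × 0.3467 = 3.442731 → 3.44 cm (3 s.f., last digit at the 10^-2 place).
Difference: 859.562269 cm; keep the coarser place, 10^0.
Result: 8.60 × 10^2 cm.

8.60 × 10^2 cm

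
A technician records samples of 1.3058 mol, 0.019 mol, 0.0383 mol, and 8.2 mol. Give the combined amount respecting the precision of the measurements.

9.6 mol

1.3058 mol + 0.019 mol + 0.0383 mol + 8.2 mol = 9.5631 mol.
Addition/subtraction keeps the fewest decimal places: 1.3058 → 4 decimal places, 0.019 → 3 decimal places, 0.0383 → 4 decimal places, 8.2 → 1 decimal place; limit is 1.
Rounded to 1 decimal place: 9.6 mol.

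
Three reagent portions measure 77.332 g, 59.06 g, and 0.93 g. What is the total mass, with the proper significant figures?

77.332 g + 59.06 g + 0.93 g = 137.322 g.
Addition/subtraction keeps the fewest decimal places: 77.332 → 3 decimal places, 59.06 → 2 decimal places, 0.93 → 2 decimal places; limit is 2.
Rounded to 2 decimal places: 137.32 g.

137.32 g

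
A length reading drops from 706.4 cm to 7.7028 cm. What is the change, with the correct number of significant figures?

706.4 cm − 7.7028 cm = 698.6972 cm.
Addition/subtraction keeps the fewest decimal places: 706.4 → 1 decimal place, 7.7028 → 4 decimal places; limit is 1.
Rounded to 1 decimal place: 698.7 cm.

698.7 cm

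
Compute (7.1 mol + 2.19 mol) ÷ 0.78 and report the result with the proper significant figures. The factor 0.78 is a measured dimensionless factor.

7.1 mol + 2.19 mol = 9.29 mol; the sum is limited to 1 decimal place (2 s.f.).
Carrying full precision, 9.29 ÷ 0.78 = 11.9102564103… mol; 0.78 has 2 s.f., so the result keeps min(2, 2) = 2 s.f.
Rounded to 2 significant figures: 12 mol.

12 mol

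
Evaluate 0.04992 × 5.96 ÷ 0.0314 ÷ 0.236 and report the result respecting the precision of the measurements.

40.1

0.04992 × 5.96 ÷ 0.0314 ÷ 0.236 = 40.1494116377…
Multiplication/division keeps the fewest significant figures: 0.04992 → 4 s.f., 5.96 → 3 s.f., 0.0314 → 3 s.f., 0.236 → 3 s.f.; limit is 3.
Rounded to 3 significant figures: 40.1.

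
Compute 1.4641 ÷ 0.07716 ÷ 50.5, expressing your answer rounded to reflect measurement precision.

0.376

1.4641 ÷ 0.07716 ÷ 50.5 = 0.375739751269…
Multiplication/division keeps the fewest significant figures: 1.4641 → 5 s.f., 0.07716 → 4 s.f., 50.5 → 3 s.f.; limit is 3.
Rounded to 3 significant figures: 0.376.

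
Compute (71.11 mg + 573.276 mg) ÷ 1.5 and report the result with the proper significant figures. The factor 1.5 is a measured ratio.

4.3 × 10^2 mg

71.11 mg + 573.276 mg = 644.386 mg; the sum is limited to 2 decimal places (5 s.f.).
Carrying full precision, 644.386 ÷ 1.5 = 429.590666667… mg; 1.5 has 2 s.f., so the result keeps min(5, 2) = 2 s.f.
Rounded to 2 significant figures: 4.3 × 10^2 mg.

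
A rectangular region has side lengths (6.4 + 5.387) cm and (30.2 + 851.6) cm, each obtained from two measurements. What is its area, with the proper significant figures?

6.4 + 5.387 = 11.787, limited to 1 d.p. → 3 s.f.; 30.2 + 851.6 = 881.8, limited to 1 d.p. → 4 s.f.
Carrying full precision, 11.787 × 881.8 = 10393.7766; keep min(3, 4) = 3 s.f.
Rounded to 3 significant figures: 1.04 × 10^4 cm².

1.04 × 10^4 cm²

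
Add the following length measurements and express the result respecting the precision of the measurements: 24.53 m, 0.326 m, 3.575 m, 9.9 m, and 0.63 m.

24.53 m + 0.326 m + 3.575 m + 9.9 m + 0.63 m = 38.961 m.
Addition/subtraction keeps the fewest decimal places: 24.53 → 2 decimal places, 0.326 → 3 decimal places, 3.575 → 3 decimal places, 9.9 → 1 decimal place, 0.63 → 2 decimal places; limit is 1.
Rounded to 1 decimal place: 39.0 m.

39.0 m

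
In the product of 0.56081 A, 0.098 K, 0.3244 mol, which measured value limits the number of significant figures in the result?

0.56081 A → 5 s.f.; 0.098 K → 2 s.f.; 0.3244 mol → 4 s.f.
The fewest is 2 significant figures, from 0.098 K.

0.098 K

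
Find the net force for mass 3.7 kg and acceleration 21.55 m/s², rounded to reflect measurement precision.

80. N

net force = 3.7 kg × 21.55 m/s² = 79.735 N.
3.7 has 2 significant figures; 21.55 has 4.
Division/multiplication keeps the fewest: 2 significant figures.
Rounded: 80. N.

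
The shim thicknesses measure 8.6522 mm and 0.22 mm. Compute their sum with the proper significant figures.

8.6522 mm + 0.22 mm = 8.8722 mm.
Addition/subtraction keeps the fewest decimal places: 8.6522 → 4 decimal places, 0.22 → 2 decimal places; limit is 2.
Rounded to 2 decimal places: 8.87 mm.

8.87 mm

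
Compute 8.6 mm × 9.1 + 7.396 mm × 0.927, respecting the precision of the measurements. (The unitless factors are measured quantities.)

85 mm

8.6 × 9.1 = 78.26 → 78 mm (2 s.f., last digit at the 10^0 place).
7.396 × 0.927 = 6.856092 → 6.86 mm (3 s.f., last digit at the 10^-2 place).
Sum: 85.116092 mm; keep the coarser place, 10^0.
Result: 85 mm.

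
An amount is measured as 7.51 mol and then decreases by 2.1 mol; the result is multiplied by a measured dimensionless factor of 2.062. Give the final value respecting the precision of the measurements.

7.51 mol − 2.1 mol = 5.41 mol; the difference is limited to 1 decimal place (2 s.f.).
Carrying full precision, 5.41 × 2.062 = 11.15542 mol; 2.062 has 4 s.f., so the result keeps min(2, 4) = 2 s.f.
Rounded to 2 significant figures: 11 mol.

11 mol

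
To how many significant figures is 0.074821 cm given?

5

0.074821: leading zeros are not significant.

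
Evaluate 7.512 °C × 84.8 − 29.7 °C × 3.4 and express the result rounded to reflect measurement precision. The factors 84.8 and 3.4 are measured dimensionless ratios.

7.512 × 84.8 = 637.0176 → 6.37 × 10^2 °C (3 s.f., last digit at the 10^0 place).
29.7 × 3.4 = 100.98 → 1.0 × 10^2 °C (2 s.f., last digit at the 10^1 place).
Difference: 536.0376 °C; keep the coarser place, 10^1.
Result: 5.4 × 10^2 °C.

5.4 × 10^2 °C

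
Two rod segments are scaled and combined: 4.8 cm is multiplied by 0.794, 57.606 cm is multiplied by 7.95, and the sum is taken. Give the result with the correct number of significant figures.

462 cm

4.8 × 0.794 = 3.8112 → 3.8 cm (2 s.f., last digit at the 10^-1 place).
57.606 × 7.95 = 457.9677 → 458 cm (3 s.f., last digit at the 10^0 place).
Sum: 461.7789 cm; keep the coarser place, 10^0.
Result: 462 cm.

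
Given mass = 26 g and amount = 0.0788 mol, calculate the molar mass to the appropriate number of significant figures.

3.3 × 10² g/mol

molar mass = 26 g ÷ 0.0788 mol = 329.949238579… g/mol.
26 has 2 significant figures; 0.0788 has 3.
Division/multiplication keeps the fewest: 2 significant figures.
Rounded: 3.3 × 10² g/mol.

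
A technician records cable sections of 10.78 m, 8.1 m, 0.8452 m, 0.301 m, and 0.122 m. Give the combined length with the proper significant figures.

20.1 m

10.78 m + 8.1 m + 0.8452 m + 0.301 m + 0.122 m = 20.1482 m.
Addition/subtraction keeps the fewest decimal places: 10.78 → 2 decimal places, 8.1 → 1 decimal place, 0.8452 → 4 decimal places, 0.301 → 3 decimal places, 0.122 → 3 decimal places; limit is 1.
Rounded to 1 decimal place: 20.1 m.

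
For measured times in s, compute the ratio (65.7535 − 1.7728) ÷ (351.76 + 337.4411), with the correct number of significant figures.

0.092833

65.7535 − 1.7728 = 63.9807, limited to 4 d.p. → 6 s.f.; 351.76 + 337.4411 = 689.2011, limited to 2 d.p. → 5 s.f.
Carrying full precision, 63.9807 ÷ 689.2011 = 0.0928331368014…; keep min(6, 5) = 5 s.f.
Rounded to 5 significant figures: 0.092833.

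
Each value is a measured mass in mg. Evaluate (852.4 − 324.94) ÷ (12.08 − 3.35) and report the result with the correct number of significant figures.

60.4

852.4 − 324.94 = 527.46, limited to 1 d.p. → 4 s.f.; 12.08 − 3.35 = 8.73, limited to 2 d.p. → 3 s.f.
Carrying full precision, 527.46 ÷ 8.73 = 60.4192439863…; keep min(4, 3) = 3 s.f.
Rounded to 3 significant figures: 60.4.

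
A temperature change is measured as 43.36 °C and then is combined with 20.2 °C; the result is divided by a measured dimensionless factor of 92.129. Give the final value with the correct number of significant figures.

0.690 °C

43.36 °C + 20.2 °C = 63.56 °C; the sum is limited to 1 decimal place (3 s.f.).
Carrying full precision, 63.56 ÷ 92.129 = 0.689902202347… °C; 92.129 has 5 s.f., so the result keeps min(3, 5) = 3 s.f.
Rounded to 3 significant figures: 0.690 °C.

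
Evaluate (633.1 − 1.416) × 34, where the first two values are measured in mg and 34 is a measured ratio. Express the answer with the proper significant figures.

2.1 × 10^4 mg

633.1 mg − 1.416 mg = 631.684 mg; the difference is limited to 1 decimal place (4 s.f.).
Carrying full precision, 631.684 × 34 = 21477.256 mg; 34 has 2 s.f., so the result keeps min(4, 2) = 2 s.f.
Rounded to 2 significant figures: 2.1 × 10^4 mg.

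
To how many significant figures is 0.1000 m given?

4

0.1000: leading zeros are not significant; trailing zeros after a decimal point are significant.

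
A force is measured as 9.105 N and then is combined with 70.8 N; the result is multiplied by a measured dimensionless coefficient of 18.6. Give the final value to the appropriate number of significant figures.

1.49 × 10³ N

9.105 N + 70.8 N = 79.905 N; the sum is limited to 1 decimal place (3 s.f.).
Carrying full precision, 79.905 × 18.6 = 1486.233 N; 18.6 has 3 s.f., so the result keeps min(3, 3) = 3 s.f.
Rounded to 3 significant figures: 1.49 × 10³ N.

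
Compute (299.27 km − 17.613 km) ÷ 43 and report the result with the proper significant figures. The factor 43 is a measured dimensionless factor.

299.27 km − 17.613 km = 281.657 km; the difference is limited to 2 decimal places (5 s.f.).
Carrying full precision, 281.657 ÷ 43 = 6.5501627907… km; 43 has 2 s.f., so the result keeps min(5, 2) = 2 s.f.
Rounded to 2 significant figures: 6.6 km.

6.6 km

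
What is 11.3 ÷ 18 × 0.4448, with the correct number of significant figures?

0.28

11.3 ÷ 18 × 0.4448 = 0.279235555556…
Multiplication/division keeps the fewest significant figures: 11.3 → 3 s.f., 18 → 2 s.f., 0.4448 → 4 s.f.; limit is 2.
Rounded to 2 significant figures: 0.28.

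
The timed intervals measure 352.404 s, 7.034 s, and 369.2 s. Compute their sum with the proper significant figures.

728.6 s

352.404 s + 7.034 s + 369.2 s = 728.638 s.
Addition/subtraction keeps the fewest decimal places: 352.404 → 3 decimal places, 7.034 → 3 decimal places, 369.2 → 1 decimal place; limit is 1.
Rounded to 1 decimal place: 728.6 s.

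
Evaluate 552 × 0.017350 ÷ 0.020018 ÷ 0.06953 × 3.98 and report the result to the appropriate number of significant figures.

552 × 0.017350 ÷ 0.020018 ÷ 0.06953 × 3.98 = 27386.0069875…
Multiplication/division keeps the fewest significant figures: 552 → 3 s.f., 0.017350 → 5 s.f., 0.020018 → 5 s.f., 0.06953 → 4 s.f., 3.98 → 3 s.f.; limit is 3.
Rounded to 3 significant figures: 2.74 × 10⁴.

2.74 × 10⁴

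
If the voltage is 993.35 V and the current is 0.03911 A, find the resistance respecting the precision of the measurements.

resistance = 993.35 V ÷ 0.03911 A = 25398.874968… Ω.
993.35 has 5 significant figures; 0.03911 has 4.
Division/multiplication keeps the fewest: 4 significant figures.
Rounded: 2.540 × 10⁴ Ω.

2.540 × 10⁴ Ω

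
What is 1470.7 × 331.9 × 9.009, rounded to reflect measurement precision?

4.398 × 10⁶

1470.7 × 331.9 × 9.009 = 4397521.09797
Multiplication/division keeps the fewest significant figures: 1470.7 → 5 s.f., 331.9 → 4 s.f., 9.009 → 4 s.f.; limit is 4.
Rounded to 4 significant figures: 4.398 × 10⁶.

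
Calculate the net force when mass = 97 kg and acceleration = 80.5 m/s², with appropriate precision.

7.8 × 10^3 N

net force = 97 kg × 80.5 m/s² = 7808.5 N.
97 has 2 significant figures; 80.5 has 3.
Division/multiplication keeps the fewest: 2 significant figures.
Rounded: 7.8 × 10^3 N.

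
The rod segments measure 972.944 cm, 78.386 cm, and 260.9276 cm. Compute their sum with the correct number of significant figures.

972.944 cm + 78.386 cm + 260.9276 cm = 1312.2576 cm.
Addition/subtraction keeps the fewest decimal places: 972.944 → 3 decimal places, 78.386 → 3 decimal places, 260.9276 → 4 decimal places; limit is 3.
Rounded to 3 decimal places: 1312.258 cm.

1312.258 cm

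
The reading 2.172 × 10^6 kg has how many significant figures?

4

2.172 × 10^6: in scientific notation every digit of the coefficient is significant.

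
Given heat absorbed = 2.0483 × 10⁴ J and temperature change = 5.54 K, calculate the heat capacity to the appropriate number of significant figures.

3.70 × 10³ J/K

heat capacity = 2.0483 × 10⁴ J ÷ 5.54 K = 3697.29241877… J/K.
2.0483 × 10⁴ has 5 significant figures; 5.54 has 3.
Division/multiplication keeps the fewest: 3 significant figures.
Rounded: 3.70 × 10³ J/K.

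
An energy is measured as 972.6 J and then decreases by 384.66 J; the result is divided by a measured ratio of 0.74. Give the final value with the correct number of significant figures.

972.6 J − 384.66 J = 587.94 J; the difference is limited to 1 decimal place (4 s.f.).
Carrying full precision, 587.94 ÷ 0.74 = 794.513513514… J; 0.74 has 2 s.f., so the result keeps min(4, 2) = 2 s.f.
Rounded to 2 significant figures: 7.9 × 10^2 J.

7.9 × 10^2 J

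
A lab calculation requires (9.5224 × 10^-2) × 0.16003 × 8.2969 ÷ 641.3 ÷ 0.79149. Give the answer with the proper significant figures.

(9.5224 × 10^-2) × 0.16003 × 8.2969 ÷ 641.3 ÷ 0.79149 = 0.000249090411115…
Multiplication/division keeps the fewest significant figures: 9.5224 × 10^-2 → 5 s.f., 0.16003 → 5 s.f., 8.2969 → 5 s.f., 641.3 → 4 s.f., 0.79149 → 5 s.f.; limit is 4.
Rounded to 4 significant figures: 2.491 × 10^-4.

2.491 × 10^-4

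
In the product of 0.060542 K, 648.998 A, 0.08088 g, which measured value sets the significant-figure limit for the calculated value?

0.060542 K → 5 s.f.; 648.998 A → 6 s.f.; 0.08088 g → 4 s.f.
The fewest is 4 significant figures, from 0.08088 g.

0.08088 g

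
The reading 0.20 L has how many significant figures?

2

0.20: leading zeros are not significant; trailing zeros after a decimal point are significant.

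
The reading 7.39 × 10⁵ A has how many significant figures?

3

7.39 × 10⁵: in scientific notation every digit of the coefficient is significant.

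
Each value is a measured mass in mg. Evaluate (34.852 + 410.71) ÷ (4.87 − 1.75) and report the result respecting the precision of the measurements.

143

34.852 + 410.71 = 445.562, limited to 2 d.p. → 5 s.f.; 4.87 − 1.75 = 3.12, limited to 2 d.p. → 3 s.f.
Carrying full precision, 445.562 ÷ 3.12 = 142.808333333…; keep min(5, 3) = 3 s.f.
Rounded to 3 significant figures: 143.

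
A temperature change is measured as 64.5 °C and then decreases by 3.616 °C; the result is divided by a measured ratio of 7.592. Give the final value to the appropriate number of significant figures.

8.02 °C

64.5 °C − 3.616 °C = 60.884 °C; the difference is limited to 1 decimal place (3 s.f.).
Carrying full precision, 60.884 ÷ 7.592 = 8.01949420443… °C; 7.592 has 4 s.f., so the result keeps min(3, 4) = 3 s.f.
Rounded to 3 significant figures: 8.02 °C.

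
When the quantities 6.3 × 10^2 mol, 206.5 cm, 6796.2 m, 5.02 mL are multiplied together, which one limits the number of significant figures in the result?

6.3 × 10^2 mol

6.3 × 10^2 mol → 2 s.f.; 206.5 cm → 4 s.f.; 6796.2 m → 5 s.f.; 5.02 mL → 3 s.f.
The fewest is 2 significant figures, from 6.3 × 10^2 mol.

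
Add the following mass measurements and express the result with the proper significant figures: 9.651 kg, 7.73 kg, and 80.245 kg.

9.651 kg + 7.73 kg + 80.245 kg = 97.626 kg.
Addition/subtraction keeps the fewest decimal places: 9.651 → 3 decimal places, 7.73 → 2 decimal places, 80.245 → 3 decimal places; limit is 2.
Rounded to 2 decimal places: 97.63 kg.

97.63 kg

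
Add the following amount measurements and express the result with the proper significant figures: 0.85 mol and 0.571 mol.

1.42 mol

0.85 mol + 0.571 mol = 1.421 mol.
Addition/subtraction keeps the fewest decimal places: 0.85 → 2 decimal places, 0.571 → 3 decimal places; limit is 2.
Rounded to 2 decimal places: 1.42 mol.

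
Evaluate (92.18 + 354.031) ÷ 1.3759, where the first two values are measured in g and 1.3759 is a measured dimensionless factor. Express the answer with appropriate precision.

324.30 g

92.18 g + 354.031 g = 446.211 g; the sum is limited to 2 decimal places (5 s.f.).
Carrying full precision, 446.211 ÷ 1.3759 = 324.304818664… g; 1.3759 has 5 s.f., so the result keeps min(5, 5) = 5 s.f.
Rounded to 5 significant figures: 324.30 g.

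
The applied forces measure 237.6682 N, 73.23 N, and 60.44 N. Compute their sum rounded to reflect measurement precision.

371.34 N

237.6682 N + 73.23 N + 60.44 N = 371.3382 N.
Addition/subtraction keeps the fewest decimal places: 237.6682 → 4 decimal places, 73.23 → 2 decimal places, 60.44 → 2 decimal places; limit is 2.
Rounded to 2 decimal places: 371.34 N.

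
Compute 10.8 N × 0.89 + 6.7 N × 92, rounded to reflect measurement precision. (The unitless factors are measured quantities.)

10.8 × 0.89 = 9.612 → 9.6 N (2 s.f., last digit at the 10^-1 place).
6.7 × 92 = 616.4 → 6.2 × 10² N (2 s.f., last digit at the 10^1 place).
Sum: 626.012 N; keep the coarser place, 10^1.
Result: 6.3 × 10² N.

6.3 × 10² N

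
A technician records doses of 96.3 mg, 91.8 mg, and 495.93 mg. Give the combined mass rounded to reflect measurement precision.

96.3 mg + 91.8 mg + 495.93 mg = 684.03 mg.
Addition/subtraction keeps the fewest decimal places: 96.3 → 1 decimal place, 91.8 → 1 decimal place, 495.93 → 2 decimal places; limit is 1.
Rounded to 1 decimal place: 684.0 mg.

684.0 mg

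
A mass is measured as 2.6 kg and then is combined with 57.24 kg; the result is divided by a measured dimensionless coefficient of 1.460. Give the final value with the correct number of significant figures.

41.0 kg

2.6 kg + 57.24 kg = 59.84 kg; the sum is limited to 1 decimal place (3 s.f.).
Carrying full precision, 59.84 ÷ 1.460 = 40.9863013699… kg; 1.460 has 4 s.f., so the result keeps min(3, 4) = 3 s.f.
Rounded to 3 significant figures: 41.0 kg.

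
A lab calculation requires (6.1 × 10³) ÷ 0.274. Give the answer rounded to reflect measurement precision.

(6.1 × 10³) ÷ 0.274 = 22262.7737226…
Multiplication/division keeps the fewest significant figures: 6.1 × 10³ → 2 s.f., 0.274 → 3 s.f.; limit is 2.
Rounded to 2 significant figures: 2.2 × 10⁴.

2.2 × 10⁴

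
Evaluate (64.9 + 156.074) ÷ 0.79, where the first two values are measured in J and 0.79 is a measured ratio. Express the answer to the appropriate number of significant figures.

2.8 × 10² J

64.9 J + 156.074 J = 220.974 J; the sum is limited to 1 decimal place (4 s.f.).
Carrying full precision, 220.974 ÷ 0.79 = 279.713924051… J; 0.79 has 2 s.f., so the result keeps min(4, 2) = 2 s.f.
Rounded to 2 significant figures: 2.8 × 10² J.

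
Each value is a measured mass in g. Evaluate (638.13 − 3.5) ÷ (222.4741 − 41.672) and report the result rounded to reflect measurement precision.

3.510

638.13 − 3.5 = 634.63, limited to 1 d.p. → 4 s.f.; 222.4741 − 41.672 = 180.8021, limited to 3 d.p. → 6 s.f.
Carrying full precision, 634.63 ÷ 180.8021 = 3.51008091167…; keep min(4, 6) = 4 s.f.
Rounded to 4 significant figures: 3.510.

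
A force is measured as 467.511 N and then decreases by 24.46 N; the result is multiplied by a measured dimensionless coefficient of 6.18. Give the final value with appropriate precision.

467.511 N − 24.46 N = 443.051 N; the difference is limited to 2 decimal places (5 s.f.).
Carrying full precision, 443.051 × 6.18 = 2738.05518 N; 6.18 has 3 s.f., so the result keeps min(5, 3) = 3 s.f.
Rounded to 3 significant figures: 2.74 × 10³ N.

2.74 × 10³ N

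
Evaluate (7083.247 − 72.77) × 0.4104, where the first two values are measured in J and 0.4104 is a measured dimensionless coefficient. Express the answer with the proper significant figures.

7083.247 J − 72.77 J = 7010.477 J; the difference is limited to 2 decimal places (6 s.f.).
Carrying full precision, 7010.477 × 0.4104 = 2877.0997608 J; 0.4104 has 4 s.f., so the result keeps min(6, 4) = 4 s.f.
Rounded to 4 significant figures: 2877 J.

2877 J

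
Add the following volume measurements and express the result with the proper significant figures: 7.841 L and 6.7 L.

14.5 L

7.841 L + 6.7 L = 14.541 L.
Addition/subtraction keeps the fewest decimal places: 7.841 → 3 decimal places, 6.7 → 1 decimal place; limit is 1.
Rounded to 1 decimal place: 14.5 L.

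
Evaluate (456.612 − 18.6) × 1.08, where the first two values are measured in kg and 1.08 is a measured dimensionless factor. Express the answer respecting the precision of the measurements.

473 kg

456.612 kg − 18.6 kg = 438.012 kg; the difference is limited to 1 decimal place (4 s.f.).
Carrying full precision, 438.012 × 1.08 = 473.05296 kg; 1.08 has 3 s.f., so the result keeps min(4, 3) = 3 s.f.
Rounded to 3 significant figures: 473 kg.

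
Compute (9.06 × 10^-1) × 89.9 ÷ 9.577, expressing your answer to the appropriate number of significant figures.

8.50

(9.06 × 10^-1) × 89.9 ÷ 9.577 = 8.50468831576…
Multiplication/division keeps the fewest significant figures: 9.06 × 10^-1 → 3 s.f., 89.9 → 3 s.f., 9.577 → 4 s.f.; limit is 3.
Rounded to 3 significant figures: 8.50.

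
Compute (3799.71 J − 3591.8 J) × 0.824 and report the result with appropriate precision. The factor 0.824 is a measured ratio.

3799.71 J − 3591.8 J = 207.91 J; the difference is limited to 1 decimal place (4 s.f.).
Carrying full precision, 207.91 × 0.824 = 171.31784 J; 0.824 has 3 s.f., so the result keeps min(4, 3) = 3 s.f.
Rounded to 3 significant figures: 171 J.

171 J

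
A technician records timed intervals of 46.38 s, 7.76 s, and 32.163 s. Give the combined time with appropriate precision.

46.38 s + 7.76 s + 32.163 s = 86.303 s.
Addition/subtraction keeps the fewest decimal places: 46.38 → 2 decimal places, 7.76 → 2 decimal places, 32.163 → 3 decimal places; limit is 2.
Rounded to 2 decimal places: 86.30 s.

86.30 s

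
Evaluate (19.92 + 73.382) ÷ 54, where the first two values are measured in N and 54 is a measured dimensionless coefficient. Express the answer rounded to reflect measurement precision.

1.7 N

19.92 N + 73.382 N = 93.302 N; the sum is limited to 2 decimal places (4 s.f.).
Carrying full precision, 93.302 ÷ 54 = 1.72781481481… N; 54 has 2 s.f., so the result keeps min(4, 2) = 2 s.f.
Rounded to 2 significant figures: 1.7 N.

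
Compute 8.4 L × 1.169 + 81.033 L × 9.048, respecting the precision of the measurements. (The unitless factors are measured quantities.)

743.0 L

8.4 × 1.169 = 9.8196 → 9.8 L (2 s.f., last digit at the 10^-1 place).
81.033 × 9.048 = 733.186584 → 733.2 L (4 s.f., last digit at the 10^-1 place).
Sum: 743.006184 L; keep the coarser place, 10^-1.
Result: 743.0 L.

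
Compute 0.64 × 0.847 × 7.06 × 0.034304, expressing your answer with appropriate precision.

0.13

0.64 × 0.847 × 7.06 × 0.034304 = 0.131284316979…
Multiplication/division keeps the fewest significant figures: 0.64 → 2 s.f., 0.847 → 3 s.f., 7.06 → 3 s.f., 0.034304 → 5 s.f.; limit is 2.
Rounded to 2 significant figures: 0.13.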